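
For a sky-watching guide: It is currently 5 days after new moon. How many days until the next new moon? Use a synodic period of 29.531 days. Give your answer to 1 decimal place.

One full lunation from the last new moon is 29.531 d; remaining = 29.531 − 5 = 24.531 d.

24.5 days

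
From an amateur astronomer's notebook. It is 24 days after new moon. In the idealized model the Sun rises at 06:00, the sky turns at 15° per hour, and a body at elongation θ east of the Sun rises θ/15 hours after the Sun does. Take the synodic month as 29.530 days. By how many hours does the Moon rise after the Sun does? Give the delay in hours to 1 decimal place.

Phase angle: θ = 360°·(24 d)/(29.530 d) = 292.6°.
The Moon trails the Sun by θ/15 = 292.6/15 ≈ 19.51 hours.
So the Moon rises 19.51 h after the Sun.

19.5 h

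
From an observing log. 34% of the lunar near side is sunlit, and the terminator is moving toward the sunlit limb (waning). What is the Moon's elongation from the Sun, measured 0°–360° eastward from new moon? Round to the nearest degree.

Invert f = (1 − cos θ)/2 to get cos θ = 1 − 2(0.34) = 0.320, hence θ₀ = arccos 0.320 = 71.3°.
Since the Moon is past full (waning), take the reflex angle: θ = 360° − 71.3° = 288.7°.

289°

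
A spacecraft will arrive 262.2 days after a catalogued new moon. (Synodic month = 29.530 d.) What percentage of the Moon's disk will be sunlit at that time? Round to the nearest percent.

14%

262.2/29.530 = 8.879 lunations, so 8 complete cycles and 25.96 d into the next.
Elongation θ = 360° × 25.96/29.530 ≈ 316.5°.
Illuminated fraction = (1 − cos 316.5°)/2 = (1 − 0.725)/2 ≈ 0.137, so 14%.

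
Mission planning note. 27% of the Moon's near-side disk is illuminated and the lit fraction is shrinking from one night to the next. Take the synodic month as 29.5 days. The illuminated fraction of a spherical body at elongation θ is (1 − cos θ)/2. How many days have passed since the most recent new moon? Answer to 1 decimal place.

24.4 days

From f = (1 − cos θ)/2: cos θ = 1 − 2×0.27 = 0.460; arccos → 62.6°.
Waning ⇒ past full, so θ = 360° − 62.6° = 297.4°.
That fraction of the synodic month is 297.4/360 × 29.5 d ≈ 24.37 d.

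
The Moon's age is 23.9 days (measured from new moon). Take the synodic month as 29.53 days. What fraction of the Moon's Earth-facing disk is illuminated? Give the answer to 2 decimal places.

0.32

Phase angle: θ = 360°·(23.9 d)/(29.53 d) = 291.4°.
Illuminated fraction = (1 − cos 291.4°)/2 = (1 − 0.364)/2 ≈ 0.318.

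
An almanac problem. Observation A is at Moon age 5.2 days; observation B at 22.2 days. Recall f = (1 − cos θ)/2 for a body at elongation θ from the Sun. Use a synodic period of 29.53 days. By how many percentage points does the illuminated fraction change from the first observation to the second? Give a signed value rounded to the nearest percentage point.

+22 percentage points

θ₁ = 360° × 5.2/29.53 = 63.4°, f₁ = (1 − cos θ₁)/2 = 0.276.
θ₂ = 360° × 22.2/29.53 = 270.6°, f₂ = (1 − cos θ₂)/2 = 0.494.
Change = f₂ − f₁ = +0.218 → +22 percentage points.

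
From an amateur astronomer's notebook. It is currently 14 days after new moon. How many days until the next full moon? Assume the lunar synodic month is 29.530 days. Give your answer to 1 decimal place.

0.8 days

Full moon occurs at elongation 180°, i.e. at age 29.530 × 180/360 = 14.765 d.
So 0.765 days remain (14.765 − 14).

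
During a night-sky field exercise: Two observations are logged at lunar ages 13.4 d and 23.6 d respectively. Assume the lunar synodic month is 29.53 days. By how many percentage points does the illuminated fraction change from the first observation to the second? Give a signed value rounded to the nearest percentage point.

-63 pp

First observation: θ = 360°·13.4/29.53 = 163.4°, so f = 0.979.
Second observation: θ = 287.7°, f = 0.348.
Δf = 0.348 − 0.979 = -0.631, i.e. -63 pp.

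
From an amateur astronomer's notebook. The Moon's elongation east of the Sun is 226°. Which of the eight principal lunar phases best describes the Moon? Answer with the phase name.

waning gibbous

226° lies in the waning gibbous sector of the 8-phase cycle.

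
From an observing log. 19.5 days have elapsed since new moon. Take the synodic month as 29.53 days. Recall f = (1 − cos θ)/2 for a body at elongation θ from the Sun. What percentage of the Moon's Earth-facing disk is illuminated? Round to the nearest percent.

Phase angle: θ = 360°·(19.5 d)/(29.53 d) = 237.7°.
With cos θ = (-0.534), the lit fraction is (1 − (-0.534))/2 ≈ 0.767, so 77%.

77%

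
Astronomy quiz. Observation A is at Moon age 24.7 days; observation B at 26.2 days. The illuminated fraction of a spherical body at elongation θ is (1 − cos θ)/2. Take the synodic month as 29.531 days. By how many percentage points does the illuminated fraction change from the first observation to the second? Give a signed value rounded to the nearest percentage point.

First observation: θ = 360°·24.7/29.531 = 301.1°, so f = 0.242.
Second observation: θ = 319.4°, f = 0.120.
Δf = 0.120 − 0.242 = -0.121, i.e. -12 pp.

-12 percentage points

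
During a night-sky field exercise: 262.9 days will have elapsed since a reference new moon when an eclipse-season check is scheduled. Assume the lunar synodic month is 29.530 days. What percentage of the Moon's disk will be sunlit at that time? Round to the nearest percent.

9%

262.9 d spans 8 complete synodic months (8 × 29.530 = 236.24 d) plus 26.66 d.
Phase angle: θ = 360°·(26.66 d)/(29.530 d) = 325.0°.
Illuminated fraction = (1 − cos 325.0°)/2 = (1 − 0.819)/2 ≈ 0.090, so 9%.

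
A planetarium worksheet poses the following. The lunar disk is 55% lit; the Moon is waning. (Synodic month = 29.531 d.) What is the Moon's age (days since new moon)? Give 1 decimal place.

21.7 days

cos θ = 1 − 2f = -0.100, giving a principal value of 95.7°.
Waning ⇒ past full, so θ = 360° − 95.7° = 264.3°.
Age = 29.531 × 264.3°/360° ≈ 21.68 days.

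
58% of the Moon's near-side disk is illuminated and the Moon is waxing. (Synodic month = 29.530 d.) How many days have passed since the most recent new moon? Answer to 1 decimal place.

8.1 days

cos θ = 1 − 2f = -0.160, giving a principal value of 99.2°.
Before full moon the principal value applies: θ = 99.2°.
At 360°/29.530 d per day, 99.2° corresponds to 8.14 days.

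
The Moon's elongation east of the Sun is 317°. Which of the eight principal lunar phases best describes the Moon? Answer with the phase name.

317° lies in the waning crescent sector of the 8-phase cycle.

waning crescent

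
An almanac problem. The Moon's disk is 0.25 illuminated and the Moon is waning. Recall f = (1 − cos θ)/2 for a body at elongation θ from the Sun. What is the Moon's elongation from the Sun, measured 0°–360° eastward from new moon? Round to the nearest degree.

300°

cos θ = 1 − 2f = 0.500, giving a principal value of 60.0°.
A waning Moon lies in 180°–360°, so θ = 360° − 60.0° = 300.0°.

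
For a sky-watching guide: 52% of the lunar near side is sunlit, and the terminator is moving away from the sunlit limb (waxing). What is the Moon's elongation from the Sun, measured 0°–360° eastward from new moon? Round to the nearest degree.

Invert f = (1 − cos θ)/2 to get cos θ = 1 − 2(0.52) = -0.040, hence θ₀ = arccos -0.040 = 92.3°.
Waxing ⇒ before full, so θ = 92.3°.

92°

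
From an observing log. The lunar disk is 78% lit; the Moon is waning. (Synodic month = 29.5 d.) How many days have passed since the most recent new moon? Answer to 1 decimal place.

19.3 days

Invert f = (1 − cos θ)/2 to get cos θ = 1 − 2(0.78) = -0.560, hence θ₀ = arccos -0.560 = 124.1°.
Since the Moon is past full (waning), take the reflex angle: θ = 360° − 124.1° = 235.9°.
At 360°/29.5 d per day, 235.9° corresponds to 19.33 days.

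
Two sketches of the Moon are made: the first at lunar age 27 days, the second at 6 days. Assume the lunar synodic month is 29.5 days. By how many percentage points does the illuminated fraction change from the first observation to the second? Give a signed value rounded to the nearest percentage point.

+29 pp

θ₁ = 360° × 27/29.5 = 329.5°, f₁ = (1 − cos θ₁)/2 = 0.069.
θ₂ = 360° × 6/29.5 = 73.2°, f₂ = (1 − cos θ₂)/2 = 0.356.
Change = f₂ − f₁ = +0.286 → +29 percentage points.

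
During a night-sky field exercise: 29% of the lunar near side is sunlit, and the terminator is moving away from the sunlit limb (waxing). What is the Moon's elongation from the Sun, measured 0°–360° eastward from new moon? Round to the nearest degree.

65°

From f = (1 − cos θ)/2: cos θ = 1 − 2×0.29 = 0.420; arccos → 65.2°.
Waxing ⇒ before full, so θ = 65.2°.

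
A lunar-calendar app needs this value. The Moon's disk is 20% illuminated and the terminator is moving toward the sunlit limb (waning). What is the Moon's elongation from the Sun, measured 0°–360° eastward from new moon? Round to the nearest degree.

Invert f = (1 − cos θ)/2 to get cos θ = 1 − 2(0.20) = 0.600, hence θ₀ = arccos 0.600 = 53.1°.
A waning Moon lies in 180°–360°, so θ = 360° − 53.1° = 306.9°.

307°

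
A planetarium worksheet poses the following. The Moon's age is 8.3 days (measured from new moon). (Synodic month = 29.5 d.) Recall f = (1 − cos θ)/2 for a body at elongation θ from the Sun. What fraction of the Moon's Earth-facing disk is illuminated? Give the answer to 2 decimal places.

The Moon has covered 8.3/29.5 of its cycle, so θ ≈ 360° × 8.3/29.5 = 101.3°.
With cos θ = (-0.196), the lit fraction is (1 − (-0.196))/2 ≈ 0.598.

0.60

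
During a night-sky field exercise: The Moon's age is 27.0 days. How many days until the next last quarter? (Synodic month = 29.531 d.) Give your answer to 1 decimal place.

Last quarter is 0.75 of the way through the cycle: age 0.75 × 29.531 = 22.148 d.
This lunation's last quarter (22.148 d) has passed, so add one period: 51.679 − 27.0 = 24.679 days.

24.7 days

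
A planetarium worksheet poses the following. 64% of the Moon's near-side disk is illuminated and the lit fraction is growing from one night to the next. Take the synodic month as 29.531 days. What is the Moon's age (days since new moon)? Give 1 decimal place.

8.7 days

From f = (1 − cos θ)/2: cos θ = 1 − 2×0.64 = -0.280; arccos → 106.3°.
The Moon is waxing (0°–180°), so θ = 106.3° directly.
That fraction of the synodic month is 106.3/360 × 29.531 d ≈ 8.72 d.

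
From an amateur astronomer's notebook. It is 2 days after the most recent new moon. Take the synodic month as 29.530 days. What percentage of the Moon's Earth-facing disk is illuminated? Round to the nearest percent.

4%

The Moon has covered 2/29.530 of its cycle, so θ ≈ 360° × 2/29.530 = 24.4°.
With cos θ = 0.911, the lit fraction is (1 − 0.911)/2 ≈ 0.045, so 4%.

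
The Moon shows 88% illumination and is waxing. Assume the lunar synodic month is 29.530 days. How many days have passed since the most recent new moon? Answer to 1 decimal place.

11.4 days

cos θ = 1 − 2f = -0.760, giving a principal value of 139.5°.
Before full moon the principal value applies: θ = 139.5°.
That fraction of the synodic month is 139.5/360 × 29.530 d ≈ 11.44 d.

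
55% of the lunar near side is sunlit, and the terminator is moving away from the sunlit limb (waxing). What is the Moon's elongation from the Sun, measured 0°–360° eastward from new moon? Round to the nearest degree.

Invert f = (1 − cos θ)/2 to get cos θ = 1 − 2(0.55) = -0.100, hence θ₀ = arccos -0.100 = 95.7°.
The Moon is waxing (0°–180°), so θ = 95.7° directly.

96°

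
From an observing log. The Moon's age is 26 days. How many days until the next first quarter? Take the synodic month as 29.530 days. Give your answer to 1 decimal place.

First quarter occurs at elongation 90°, i.e. at age 29.530 × 90/360 = 7.383 d.
This lunation's first quarter (7.383 d) has passed, so add one period: 36.913 − 26 = 10.913 days.

10.9 days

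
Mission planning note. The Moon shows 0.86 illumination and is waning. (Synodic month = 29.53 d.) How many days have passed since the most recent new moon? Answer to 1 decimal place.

18.4 days

From f = (1 − cos θ)/2: cos θ = 1 − 2×0.86 = -0.720; arccos → 136.1°.
Since the Moon is past full (waning), take the reflex angle: θ = 360° − 136.1° = 223.9°.
Age = 29.53 × 223.9°/360° ≈ 18.37 days.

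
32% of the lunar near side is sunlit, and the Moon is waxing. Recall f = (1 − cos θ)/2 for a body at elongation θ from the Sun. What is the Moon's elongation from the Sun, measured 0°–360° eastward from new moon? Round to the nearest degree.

From f = (1 − cos θ)/2: cos θ = 1 − 2×0.32 = 0.360; arccos → 68.9°.
Waxing ⇒ before full, so θ = 68.9°.

69°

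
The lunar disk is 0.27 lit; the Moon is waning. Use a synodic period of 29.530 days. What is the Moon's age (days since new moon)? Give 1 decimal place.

24.4 days

cos θ = 1 − 2f = 0.460, giving a principal value of 62.6°.
Waning ⇒ past full, so θ = 360° − 62.6° = 297.4°.
At 360°/29.530 d per day, 297.4° corresponds to 24.39 days.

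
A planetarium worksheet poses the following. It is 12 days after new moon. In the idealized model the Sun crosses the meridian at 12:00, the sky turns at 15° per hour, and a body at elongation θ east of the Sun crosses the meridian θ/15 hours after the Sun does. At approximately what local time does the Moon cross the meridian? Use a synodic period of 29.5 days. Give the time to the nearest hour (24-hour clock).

Phase angle: θ = 360°·(12 d)/(29.5 d) = 146.4°.
At 15° of sky rotation per hour, 146.4° corresponds to a 9.76 h lag.
12:00 + 9.76 h ≈ 21:46 → 22:00 to the nearest hour.

22:00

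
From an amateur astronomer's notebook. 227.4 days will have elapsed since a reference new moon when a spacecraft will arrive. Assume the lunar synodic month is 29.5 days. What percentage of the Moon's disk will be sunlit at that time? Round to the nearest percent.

63%

Reduce mod P: 227.4 − 7×29.5 = 20.90 d into the current lunation.
Phase angle: θ = 360°·(20.90 d)/(29.5 d) = 255.1°.
Illuminated fraction = (1 − cos 255.1°)/2 = (1 − (-0.258))/2 ≈ 0.629, so 63%.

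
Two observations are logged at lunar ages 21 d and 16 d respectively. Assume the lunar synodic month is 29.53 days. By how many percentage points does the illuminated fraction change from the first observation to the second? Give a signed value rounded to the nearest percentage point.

+36 percentage points

First observation: θ = 360°·21/29.53 = 256.0°, so f = 0.621.
Second observation: θ = 195.1°, f = 0.983.
Δf = 0.983 − 0.621 = +0.362, i.e. +36 pp.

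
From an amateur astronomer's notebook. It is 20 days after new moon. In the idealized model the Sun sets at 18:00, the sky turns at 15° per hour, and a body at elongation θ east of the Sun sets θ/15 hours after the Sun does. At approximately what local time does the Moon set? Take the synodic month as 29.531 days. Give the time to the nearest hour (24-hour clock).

10:00

The Moon has covered 20/29.531 of its cycle, so θ ≈ 360° × 20/29.531 = 243.8°.
Delay after the Sun = 243.8° / (15°/h) ≈ 16.25 h.
18:00 + 16.25 h ≈ 10:15 → 10:00 to the nearest hour.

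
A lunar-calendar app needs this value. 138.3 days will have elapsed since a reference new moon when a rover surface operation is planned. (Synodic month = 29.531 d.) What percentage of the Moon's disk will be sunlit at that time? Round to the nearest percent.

70%

138.3/29.531 = 4.683 lunations, so 4 complete cycles and 20.18 d into the next.
The Moon has covered 20.18/29.531 of its cycle, so θ ≈ 360° × 20.18/29.531 = 246.0°.
cos 246.0° = (-0.407), so f = (1 − (-0.407))/2 = 0.704, so 70%.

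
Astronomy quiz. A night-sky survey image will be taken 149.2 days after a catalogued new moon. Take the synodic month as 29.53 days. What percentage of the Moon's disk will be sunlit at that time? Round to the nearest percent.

3%

149.2/29.53 = 5.052 lunations, so 5 complete cycles and 1.55 d into the next.
Elongation θ = 360° × 1.55/29.53 ≈ 18.9°.
With cos θ = 0.946, the lit fraction is (1 − 0.946)/2 ≈ 0.027, so 3%.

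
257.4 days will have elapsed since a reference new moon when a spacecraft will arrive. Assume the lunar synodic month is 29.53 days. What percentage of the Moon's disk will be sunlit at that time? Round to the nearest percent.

Reduce mod P: 257.4 − 8×29.53 = 21.16 d into the current lunation.
The Moon has covered 21.16/29.53 of its cycle, so θ ≈ 360° × 21.16/29.53 = 258.0°.
With cos θ = (-0.209), the lit fraction is (1 − (-0.209))/2 ≈ 0.604, so 60%.

60%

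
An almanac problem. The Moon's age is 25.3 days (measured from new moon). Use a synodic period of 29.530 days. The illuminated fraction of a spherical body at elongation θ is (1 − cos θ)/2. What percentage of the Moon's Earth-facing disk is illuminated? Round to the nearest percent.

Phase angle: θ = 360°·(25.3 d)/(29.530 d) = 308.4°.
Illuminated fraction = (1 − cos 308.4°)/2 = (1 − 0.622)/2 ≈ 0.189, so 19%.

19%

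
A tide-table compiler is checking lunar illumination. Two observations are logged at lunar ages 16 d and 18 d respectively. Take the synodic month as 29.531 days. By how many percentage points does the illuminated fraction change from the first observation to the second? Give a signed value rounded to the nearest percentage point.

-10 percentage points

First observation: θ = 360°·16/29.531 = 195.0°, so f = 0.983.
Second observation: θ = 219.4°, f = 0.886.
Δf = 0.886 − 0.983 = -0.097, i.e. -10 pp.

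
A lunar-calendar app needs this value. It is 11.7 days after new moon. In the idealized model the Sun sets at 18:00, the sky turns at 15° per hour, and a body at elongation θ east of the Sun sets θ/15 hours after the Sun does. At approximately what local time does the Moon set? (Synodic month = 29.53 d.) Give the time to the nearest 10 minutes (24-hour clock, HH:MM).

Phase angle: θ = 360°·(11.7 d)/(29.53 d) = 142.6°.
Delay after the Sun = 142.6° / (15°/h) ≈ 9.51 h.
18:00 + 9.509 h ≈ 03:31 → 03:30 to the nearest ten minutes.

03:30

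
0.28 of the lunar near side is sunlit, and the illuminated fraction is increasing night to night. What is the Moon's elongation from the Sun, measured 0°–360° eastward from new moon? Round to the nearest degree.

64°

From f = (1 − cos θ)/2: cos θ = 1 − 2×0.28 = 0.440; arccos → 63.9°.
Before full moon the principal value applies: θ = 63.9°.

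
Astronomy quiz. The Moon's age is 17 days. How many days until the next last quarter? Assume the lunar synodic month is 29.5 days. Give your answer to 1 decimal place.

Last quarter is 0.75 of the way through the cycle: age 0.75 × 29.5 = 22.125 d.
That is 22.125 − 17 = 5.125 days ahead.

5.1 days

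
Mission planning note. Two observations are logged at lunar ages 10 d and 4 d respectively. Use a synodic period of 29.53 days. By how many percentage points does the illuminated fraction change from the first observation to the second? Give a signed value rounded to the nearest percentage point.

-59 pp

θ₁ = 360° × 10/29.53 = 121.9°, f₁ = (1 − cos θ₁)/2 = 0.764.
θ₂ = 360° × 4/29.53 = 48.8°, f₂ = (1 − cos θ₂)/2 = 0.170.
Change = f₂ − f₁ = -0.594 → -59 percentage points.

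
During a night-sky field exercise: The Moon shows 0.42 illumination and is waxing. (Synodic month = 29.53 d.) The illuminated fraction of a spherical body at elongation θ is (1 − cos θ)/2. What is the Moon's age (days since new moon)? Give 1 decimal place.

Invert f = (1 − cos θ)/2 to get cos θ = 1 − 2(0.42) = 0.160, hence θ₀ = arccos 0.160 = 80.8°.
The Moon is waxing (0°–180°), so θ = 80.8° directly.
Age = 29.53 × 80.8°/360° ≈ 6.63 days.

6.6 days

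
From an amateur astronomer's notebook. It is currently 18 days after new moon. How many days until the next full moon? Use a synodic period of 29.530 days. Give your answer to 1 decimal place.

26.3 days

Full moon is 0.5 of the way through the cycle: age 0.5 × 29.530 = 14.765 d.
Already past this cycle's full moon; the next is at 14.765 + 29.530 = 44.295 d, so 44.295 − 18 = 26.295 days.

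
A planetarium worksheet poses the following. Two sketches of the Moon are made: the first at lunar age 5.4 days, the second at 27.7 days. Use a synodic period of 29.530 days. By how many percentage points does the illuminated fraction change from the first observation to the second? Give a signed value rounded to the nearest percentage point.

-26 pp

θ₁ = 360° × 5.4/29.530 = 65.8°, f₁ = (1 − cos θ₁)/2 = 0.295.
θ₂ = 360° × 27.7/29.530 = 337.7°, f₂ = (1 − cos θ₂)/2 = 0.037.
Change = f₂ − f₁ = -0.258 → -26 percentage points.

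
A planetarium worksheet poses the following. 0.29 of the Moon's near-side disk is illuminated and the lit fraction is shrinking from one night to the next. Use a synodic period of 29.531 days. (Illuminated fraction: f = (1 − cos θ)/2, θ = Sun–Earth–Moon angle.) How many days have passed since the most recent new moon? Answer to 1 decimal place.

24.2 days

Invert f = (1 − cos θ)/2 to get cos θ = 1 − 2(0.29) = 0.420, hence θ₀ = arccos 0.420 = 65.2°.
Since the Moon is past full (waning), take the reflex angle: θ = 360° − 65.2° = 294.8°.
At 360°/29.531 d per day, 294.8° corresponds to 24.19 days.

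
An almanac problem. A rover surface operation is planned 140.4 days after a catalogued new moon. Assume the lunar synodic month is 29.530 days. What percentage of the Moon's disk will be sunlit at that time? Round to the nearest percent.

49%

140.4/29.530 = 4.754 lunations, so 4 complete cycles and 22.28 d into the next.
Elongation θ = 360° × 22.28/29.530 ≈ 271.6°.
Illuminated fraction = (1 − cos 271.6°)/2 = (1 − 0.028)/2 ≈ 0.486, so 49%.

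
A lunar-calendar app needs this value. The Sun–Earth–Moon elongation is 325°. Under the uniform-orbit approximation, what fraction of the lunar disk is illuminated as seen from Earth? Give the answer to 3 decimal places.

cos 325° = 0.819, so f = (1 − 0.819)/2 = 0.090.

0.090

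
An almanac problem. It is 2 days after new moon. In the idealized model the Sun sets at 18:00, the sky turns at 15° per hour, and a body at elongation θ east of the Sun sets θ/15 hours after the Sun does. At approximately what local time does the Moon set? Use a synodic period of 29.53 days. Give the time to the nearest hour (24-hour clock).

20:00

Elongation θ = 360° × 2/29.53 ≈ 24.4°.
Delay after the Sun = 24.4° / (15°/h) ≈ 1.63 h.
18:00 + 1.63 h ≈ 19:38 → 20:00 to the nearest hour.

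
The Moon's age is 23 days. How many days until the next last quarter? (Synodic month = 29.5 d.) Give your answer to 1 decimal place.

Last quarter occurs at elongation 270°, i.e. at age 29.5 × 270/360 = 22.125 d.
Already past this cycle's last quarter; the next is at 22.125 + 29.5 = 51.625 d, so 51.625 − 23 = 28.625 days.

28.6 days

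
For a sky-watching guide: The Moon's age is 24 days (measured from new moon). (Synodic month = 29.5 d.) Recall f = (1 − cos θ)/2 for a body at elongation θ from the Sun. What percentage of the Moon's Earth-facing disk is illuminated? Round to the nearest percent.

31%

Elongation θ = 360° × 24/29.5 ≈ 292.9°.
Illuminated fraction = (1 − cos 292.9°)/2 = (1 − 0.389)/2 ≈ 0.306, so 31%.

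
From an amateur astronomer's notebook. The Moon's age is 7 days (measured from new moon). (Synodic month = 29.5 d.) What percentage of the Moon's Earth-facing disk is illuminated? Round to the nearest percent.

The Moon has covered 7/29.5 of its cycle, so θ ≈ 360° × 7/29.5 = 85.4°.
With cos θ = 0.080, the lit fraction is (1 − 0.080)/2 ≈ 0.460, so 46%.

46%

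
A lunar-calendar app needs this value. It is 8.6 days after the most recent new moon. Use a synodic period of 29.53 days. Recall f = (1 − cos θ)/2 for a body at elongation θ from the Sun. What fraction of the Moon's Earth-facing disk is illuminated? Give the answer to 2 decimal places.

The Moon has covered 8.6/29.53 of its cycle, so θ ≈ 360° × 8.6/29.53 = 104.8°.
cos 104.8° = (-0.256), so f = (1 − (-0.256))/2 = 0.628.

0.63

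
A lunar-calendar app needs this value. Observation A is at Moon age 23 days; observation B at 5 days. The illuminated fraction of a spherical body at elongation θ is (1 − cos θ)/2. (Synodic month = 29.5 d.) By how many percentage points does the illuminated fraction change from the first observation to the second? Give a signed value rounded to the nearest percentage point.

-15 pp

First observation: θ = 360°·23/29.5 = 280.7°, so f = 0.407.
Second observation: θ = 61.0°, f = 0.258.
Δf = 0.258 − 0.407 = -0.150, i.e. -15 pp.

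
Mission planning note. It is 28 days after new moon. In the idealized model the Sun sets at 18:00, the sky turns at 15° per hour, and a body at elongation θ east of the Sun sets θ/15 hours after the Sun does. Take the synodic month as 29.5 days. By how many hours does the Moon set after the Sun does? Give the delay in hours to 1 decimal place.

22.8 h

Phase angle: θ = 360°·(28 d)/(29.5 d) = 341.7°.
At 15° of sky rotation per hour, 341.7° corresponds to a 22.78 h lag.
So the Moon sets 22.78 h after the Sun.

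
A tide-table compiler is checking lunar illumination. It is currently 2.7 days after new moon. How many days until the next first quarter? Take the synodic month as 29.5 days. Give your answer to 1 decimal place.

4.7 days

First quarter occurs at elongation 90°, i.e. at age 29.5 × 90/360 = 7.375 d.
That is 7.375 − 2.7 = 4.675 days ahead.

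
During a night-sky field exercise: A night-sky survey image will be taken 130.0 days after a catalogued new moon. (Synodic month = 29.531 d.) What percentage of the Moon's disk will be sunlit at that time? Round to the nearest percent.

91%

130.0/29.531 = 4.402 lunations, so 4 complete cycles and 11.88 d into the next.
Phase angle: θ = 360°·(11.88 d)/(29.531 d) = 144.8°.
cos 144.8° = (-0.817), so f = (1 − (-0.817))/2 = 0.908, so 91%.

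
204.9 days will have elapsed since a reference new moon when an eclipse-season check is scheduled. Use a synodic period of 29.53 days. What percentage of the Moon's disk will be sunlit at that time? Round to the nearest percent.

Reduce mod P: 204.9 − 6×29.53 = 27.72 d into the current lunation.
Elongation θ = 360° × 27.72/29.53 ≈ 337.9°.
cos 337.9° = 0.927, so f = (1 − 0.927)/2 = 0.037, so 4%.

4%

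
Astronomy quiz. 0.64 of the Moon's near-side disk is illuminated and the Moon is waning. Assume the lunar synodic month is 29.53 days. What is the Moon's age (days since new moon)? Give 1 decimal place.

From f = (1 − cos θ)/2: cos θ = 1 − 2×0.64 = -0.280; arccos → 106.3°.
A waning Moon lies in 180°–360°, so θ = 360° − 106.3° = 253.7°.
At 360°/29.53 d per day, 253.7° corresponds to 20.81 days.

20.8 days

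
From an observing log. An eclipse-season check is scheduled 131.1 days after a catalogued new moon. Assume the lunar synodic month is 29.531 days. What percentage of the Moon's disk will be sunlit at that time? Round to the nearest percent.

96%

131.1/29.531 = 4.439 lunations, so 4 complete cycles and 12.98 d into the next.
Phase angle: θ = 360°·(12.98 d)/(29.531 d) = 158.2°.
Illuminated fraction = (1 − cos 158.2°)/2 = (1 − (-0.928))/2 ≈ 0.964, so 96%.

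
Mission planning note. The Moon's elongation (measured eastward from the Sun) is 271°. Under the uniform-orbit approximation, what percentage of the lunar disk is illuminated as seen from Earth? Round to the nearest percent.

Half-versine of 271°: (1 − 0.017)/2 = 0.491, i.e. 49%.

49%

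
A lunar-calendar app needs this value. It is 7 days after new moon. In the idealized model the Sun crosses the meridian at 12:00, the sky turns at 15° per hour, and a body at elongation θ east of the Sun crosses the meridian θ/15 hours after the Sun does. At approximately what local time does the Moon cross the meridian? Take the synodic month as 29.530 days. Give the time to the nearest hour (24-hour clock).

The Moon has covered 7/29.530 of its cycle, so θ ≈ 360° × 7/29.530 = 85.3°.
The Moon trails the Sun by θ/15 = 85.3/15 ≈ 5.69 hours.
12:00 + 5.69 h ≈ 17:41 → 18:00 to the nearest hour.

18:00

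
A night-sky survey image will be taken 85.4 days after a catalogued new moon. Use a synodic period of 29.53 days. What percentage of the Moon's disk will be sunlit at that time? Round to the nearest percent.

Reduce mod P: 85.4 − 2×29.53 = 26.34 d into the current lunation.
Phase angle: θ = 360°·(26.34 d)/(29.53 d) = 321.1°.
cos 321.1° = 0.778, so f = (1 − 0.778)/2 = 0.111, so 11%.

11%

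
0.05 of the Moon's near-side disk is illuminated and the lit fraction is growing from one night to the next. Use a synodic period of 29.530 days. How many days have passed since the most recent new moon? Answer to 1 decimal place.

From f = (1 − cos θ)/2: cos θ = 1 − 2×0.05 = 0.900; arccos → 25.8°.
The Moon is waxing (0°–180°), so θ = 25.8° directly.
Age = 29.530 × 25.8°/360° ≈ 2.12 days.

2.1 days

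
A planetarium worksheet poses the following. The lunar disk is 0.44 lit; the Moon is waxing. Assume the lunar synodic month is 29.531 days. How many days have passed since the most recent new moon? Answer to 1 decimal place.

6.8 days

Invert f = (1 − cos θ)/2 to get cos θ = 1 − 2(0.44) = 0.120, hence θ₀ = arccos 0.120 = 83.1°.
Before full moon the principal value applies: θ = 83.1°.
Age = 29.531 × 83.1°/360° ≈ 6.82 days.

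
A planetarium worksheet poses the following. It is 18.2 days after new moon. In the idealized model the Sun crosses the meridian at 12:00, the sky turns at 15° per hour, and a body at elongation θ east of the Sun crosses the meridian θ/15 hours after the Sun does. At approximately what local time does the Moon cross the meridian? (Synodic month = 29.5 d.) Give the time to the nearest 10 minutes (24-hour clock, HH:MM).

Elongation θ = 360° × 18.2/29.5 ≈ 222.1°.
Delay after the Sun = 222.1° / (15°/h) ≈ 14.81 h.
12:00 + 14.807 h ≈ 02:48 → 02:50 to the nearest ten minutes.

02:50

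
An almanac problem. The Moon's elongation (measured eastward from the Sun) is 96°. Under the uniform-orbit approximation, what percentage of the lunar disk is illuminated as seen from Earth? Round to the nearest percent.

Half-versine of 96°: (1 − (-0.105))/2 = 0.552, i.e. 55%.

55%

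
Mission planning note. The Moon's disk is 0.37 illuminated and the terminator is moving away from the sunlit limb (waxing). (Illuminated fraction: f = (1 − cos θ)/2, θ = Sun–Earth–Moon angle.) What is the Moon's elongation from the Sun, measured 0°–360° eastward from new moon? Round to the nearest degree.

Invert f = (1 − cos θ)/2 to get cos θ = 1 − 2(0.37) = 0.260, hence θ₀ = arccos 0.260 = 74.9°.
Waxing ⇒ before full, so θ = 74.9°.

75°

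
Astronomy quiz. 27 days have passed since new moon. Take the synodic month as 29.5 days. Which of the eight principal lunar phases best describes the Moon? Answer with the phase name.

waning crescent

θ ≈ 360° × 27/29.5 = 329°, which falls in the waning crescent sector.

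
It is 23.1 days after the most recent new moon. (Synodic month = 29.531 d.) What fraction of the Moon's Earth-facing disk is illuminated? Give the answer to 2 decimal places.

0.40

Elongation θ = 360° × 23.1/29.531 ≈ 281.6°.
With cos θ = 0.201, the lit fraction is (1 − 0.201)/2 ≈ 0.399.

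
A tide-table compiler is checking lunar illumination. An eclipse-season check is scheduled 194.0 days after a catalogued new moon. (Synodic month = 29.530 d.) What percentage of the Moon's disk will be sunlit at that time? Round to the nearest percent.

95%

194.0 d spans 6 complete synodic months (6 × 29.530 = 177.18 d) plus 16.82 d.
The Moon has covered 16.82/29.530 of its cycle, so θ ≈ 360° × 16.82/29.530 = 205.1°.
With cos θ = (-0.906), the lit fraction is (1 − (-0.906))/2 ≈ 0.953, so 95%.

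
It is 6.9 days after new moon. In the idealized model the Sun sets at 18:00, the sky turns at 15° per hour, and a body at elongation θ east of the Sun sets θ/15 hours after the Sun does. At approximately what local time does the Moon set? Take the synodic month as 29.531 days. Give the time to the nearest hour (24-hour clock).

Phase angle: θ = 360°·(6.9 d)/(29.531 d) = 84.1°.
At 15° of sky rotation per hour, 84.1° corresponds to a 5.61 h lag.
18:00 + 5.61 h ≈ 23:36 → 00:00 to the nearest hour.

00:00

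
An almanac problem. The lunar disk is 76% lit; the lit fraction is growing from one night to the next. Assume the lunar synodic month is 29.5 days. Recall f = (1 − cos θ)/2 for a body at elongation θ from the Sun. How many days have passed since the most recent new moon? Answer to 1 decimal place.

cos θ = 1 − 2f = -0.520, giving a principal value of 121.3°.
Before full moon the principal value applies: θ = 121.3°.
At 360°/29.5 d per day, 121.3° corresponds to 9.94 days.

9.9 days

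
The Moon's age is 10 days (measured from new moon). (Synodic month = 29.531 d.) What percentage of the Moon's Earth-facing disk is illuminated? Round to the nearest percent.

Phase angle: θ = 360°·(10 d)/(29.531 d) = 121.9°.
With cos θ = (-0.529), the lit fraction is (1 − (-0.529))/2 ≈ 0.764, so 76%.

76%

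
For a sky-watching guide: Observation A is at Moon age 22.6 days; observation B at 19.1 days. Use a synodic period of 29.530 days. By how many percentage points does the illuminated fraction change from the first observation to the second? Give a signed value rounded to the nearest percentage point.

+35 pp

First observation: θ = 360°·22.6/29.530 = 275.5°, so f = 0.452.
Second observation: θ = 232.8°, f = 0.802.
Δf = 0.802 − 0.452 = +0.350, i.e. +35 pp.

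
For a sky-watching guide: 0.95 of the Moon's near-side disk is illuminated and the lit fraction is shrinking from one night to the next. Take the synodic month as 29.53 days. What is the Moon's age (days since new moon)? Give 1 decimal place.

16.9 days

Invert f = (1 − cos θ)/2 to get cos θ = 1 − 2(0.95) = -0.900, hence θ₀ = arccos -0.900 = 154.2°.
Waning ⇒ past full, so θ = 360° − 154.2° = 205.8°.
At 360°/29.53 d per day, 205.8° corresponds to 16.88 days.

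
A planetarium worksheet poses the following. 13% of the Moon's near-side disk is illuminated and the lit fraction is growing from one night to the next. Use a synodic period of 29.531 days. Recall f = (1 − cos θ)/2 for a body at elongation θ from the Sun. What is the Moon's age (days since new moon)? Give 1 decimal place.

3.5 days

Invert f = (1 − cos θ)/2 to get cos θ = 1 − 2(0.13) = 0.740, hence θ₀ = arccos 0.740 = 42.3°.
Waxing ⇒ before full, so θ = 42.3°.
At 360°/29.531 d per day, 42.3° corresponds to 3.47 days.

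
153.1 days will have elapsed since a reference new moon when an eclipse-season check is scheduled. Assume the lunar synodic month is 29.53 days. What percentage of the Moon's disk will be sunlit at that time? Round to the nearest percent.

153.1/29.53 = 5.185 lunations, so 5 complete cycles and 5.45 d into the next.
Elongation θ = 360° × 5.45/29.53 ≈ 66.4°.
With cos θ = 0.400, the lit fraction is (1 − 0.400)/2 ≈ 0.300, so 30%.

30%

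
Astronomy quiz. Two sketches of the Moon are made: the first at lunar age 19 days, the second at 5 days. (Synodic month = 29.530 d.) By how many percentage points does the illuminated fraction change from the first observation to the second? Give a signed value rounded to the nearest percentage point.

-55 pp

θ₁ = 360° × 19/29.530 = 231.6°, f₁ = (1 − cos θ₁)/2 = 0.810.
θ₂ = 360° × 5/29.530 = 61.0°, f₂ = (1 − cos θ₂)/2 = 0.257.
Change = f₂ − f₁ = -0.553 → -55 percentage points.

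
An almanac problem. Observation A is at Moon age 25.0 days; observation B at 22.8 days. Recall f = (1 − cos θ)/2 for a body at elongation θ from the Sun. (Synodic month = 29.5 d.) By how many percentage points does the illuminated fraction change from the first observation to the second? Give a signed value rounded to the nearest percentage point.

+22 pp

First observation: θ = 360°·25.0/29.5 = 305.1°, so f = 0.213.
Second observation: θ = 278.2°, f = 0.428.
Δf = 0.428 − 0.213 = +0.216, i.e. +22 pp.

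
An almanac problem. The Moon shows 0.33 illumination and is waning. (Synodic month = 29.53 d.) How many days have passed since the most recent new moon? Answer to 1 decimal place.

cos θ = 1 − 2f = 0.340, giving a principal value of 70.1°.
Waning ⇒ past full, so θ = 360° − 70.1° = 289.9°.
That fraction of the synodic month is 289.9/360 × 29.53 d ≈ 23.78 d.

23.8 days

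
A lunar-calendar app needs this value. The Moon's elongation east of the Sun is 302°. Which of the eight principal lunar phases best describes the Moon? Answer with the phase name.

waning crescent

302° lies in the waning crescent sector of the 8-phase cycle.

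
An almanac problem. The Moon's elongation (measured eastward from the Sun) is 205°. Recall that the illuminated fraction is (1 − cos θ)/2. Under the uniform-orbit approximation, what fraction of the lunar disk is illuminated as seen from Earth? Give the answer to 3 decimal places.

0.953

f = (1 − cos 205°)/2 = (1 − (-0.906))/2 ≈ 0.953.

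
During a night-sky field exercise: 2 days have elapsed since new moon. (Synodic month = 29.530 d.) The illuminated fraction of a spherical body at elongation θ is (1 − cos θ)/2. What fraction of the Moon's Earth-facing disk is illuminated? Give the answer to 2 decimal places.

0.04

The Moon has covered 2/29.530 of its cycle, so θ ≈ 360° × 2/29.530 = 24.4°.
cos 24.4° = 0.911, so f = (1 − 0.911)/2 = 0.045.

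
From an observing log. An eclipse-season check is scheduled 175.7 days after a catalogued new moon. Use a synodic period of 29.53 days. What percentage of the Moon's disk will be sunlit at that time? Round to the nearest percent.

175.7 d spans 5 complete synodic months (5 × 29.53 = 147.65 d) plus 28.05 d.
The Moon has covered 28.05/29.53 of its cycle, so θ ≈ 360° × 28.05/29.53 = 342.0°.
With cos θ = 0.951, the lit fraction is (1 − 0.951)/2 ≈ 0.025, so 2%.

2%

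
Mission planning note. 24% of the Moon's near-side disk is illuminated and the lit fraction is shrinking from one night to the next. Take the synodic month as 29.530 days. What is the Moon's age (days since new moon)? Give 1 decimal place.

24.7 days

cos θ = 1 − 2f = 0.520, giving a principal value of 58.7°.
Waning ⇒ past full, so θ = 360° − 58.7° = 301.3°.
That fraction of the synodic month is 301.3/360 × 29.530 d ≈ 24.72 d.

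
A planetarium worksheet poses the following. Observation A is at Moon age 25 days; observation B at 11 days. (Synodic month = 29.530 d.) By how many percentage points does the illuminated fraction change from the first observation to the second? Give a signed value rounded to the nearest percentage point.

First observation: θ = 360°·25/29.530 = 304.8°, so f = 0.215.
Second observation: θ = 134.1°, f = 0.848.
Δf = 0.848 − 0.215 = +0.633, i.e. +63 pp.

+63 pp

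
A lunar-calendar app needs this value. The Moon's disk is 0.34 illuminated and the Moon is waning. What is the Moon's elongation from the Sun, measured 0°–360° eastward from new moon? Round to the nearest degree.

Invert f = (1 − cos θ)/2 to get cos θ = 1 − 2(0.34) = 0.320, hence θ₀ = arccos 0.320 = 71.3°.
Waning ⇒ past full, so θ = 360° − 71.3° = 288.7°.

289°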